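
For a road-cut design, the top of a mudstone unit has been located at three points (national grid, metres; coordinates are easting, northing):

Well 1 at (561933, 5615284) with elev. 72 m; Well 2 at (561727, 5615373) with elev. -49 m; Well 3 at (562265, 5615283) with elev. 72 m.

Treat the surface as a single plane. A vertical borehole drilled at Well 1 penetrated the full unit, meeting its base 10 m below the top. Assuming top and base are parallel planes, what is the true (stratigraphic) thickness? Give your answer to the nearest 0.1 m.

5.9 m

Let the plane be z = a·easting + b·northing + c.
Well 2−Well 1: −206a + 89b = −121;  Well 3−Well 1: 332a − 1b = 0.
Solving gives a = −0.00412, b = −1.36910.
|∇z| = √(a²+b²) = 1.36910, so dip δ = arctan(1.36910) = 53.86°.
True thickness = vertical thickness × cos δ = 10 × cos 53.86° = 5.9 m.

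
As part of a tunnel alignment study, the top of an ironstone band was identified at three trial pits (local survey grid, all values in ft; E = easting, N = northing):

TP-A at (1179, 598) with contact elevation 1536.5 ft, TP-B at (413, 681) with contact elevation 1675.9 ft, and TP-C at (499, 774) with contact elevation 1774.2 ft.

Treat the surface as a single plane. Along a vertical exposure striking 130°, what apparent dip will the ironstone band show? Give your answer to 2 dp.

37.34°

Two edge vectors: TP-A→TP-B = (-766, 83, 139.4), TP-A→TP-C = (-680, 176, 237.7).
Normal n = (TP-A→TP-B) × (TP-A→TP-C) = (-4805.3, 87286.2, -78376).
So ∂z/∂E = −n_x/n_z = −0.06131 and ∂z/∂N = −n_y/n_z = 1.11369.
Unit vector along 130° is (sin 130°, cos 130°) = (0.7660, -0.6428).
Slope in that direction = a·(0.7660) + b·(-0.6428) = −0.76283.
Apparent dip = arctan|0.76283| = 37.34° (true dip is 48.1°, so apparent ≤ true as expected).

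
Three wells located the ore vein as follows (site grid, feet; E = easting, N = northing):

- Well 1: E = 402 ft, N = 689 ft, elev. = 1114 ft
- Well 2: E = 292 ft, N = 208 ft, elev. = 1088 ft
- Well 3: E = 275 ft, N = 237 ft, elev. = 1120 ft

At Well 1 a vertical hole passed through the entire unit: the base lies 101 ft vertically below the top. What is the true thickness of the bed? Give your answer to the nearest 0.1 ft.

Two edge vectors: Well 1→Well 2 = (-110, -481, -26), Well 1→Well 3 = (-127, -452, 6).
Normal n = (Well 1→Well 2) × (Well 1→Well 3) = (-14638, 3962, -11367).
So ∂z/∂E = −n_x/n_z = −1.28776 and ∂z/∂N = −n_y/n_z = 0.34855.
|∇z| = √(a²+b²) = 1.33410, so dip δ = arctan(1.33410) = 53.15°.
True thickness = vertical thickness × cos δ = 101 × cos 53.15° = 60.6 ft.

60.6 ft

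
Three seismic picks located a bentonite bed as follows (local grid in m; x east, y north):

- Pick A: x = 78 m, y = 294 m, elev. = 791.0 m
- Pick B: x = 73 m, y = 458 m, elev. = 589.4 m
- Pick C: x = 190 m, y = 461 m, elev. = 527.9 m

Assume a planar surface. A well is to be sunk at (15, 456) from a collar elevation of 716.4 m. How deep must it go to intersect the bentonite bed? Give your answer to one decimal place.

95.9 m

Let the plane be z = a·x + b·y + c.
Pick B−Pick A: −5a + 164b = −201.6;  Pick C−Pick A: 112a + 167b = −263.1.
Solving gives a = −0.49374, b = −1.24432.
Then c = 791 − a·78 − b·294 = 1195.34.
At (15, 456): z_contact = −7.41 − 567.41 + 1195.34 = 620.53 m.
Depth below ground = 716.4 − 620.53 = 95.9 m.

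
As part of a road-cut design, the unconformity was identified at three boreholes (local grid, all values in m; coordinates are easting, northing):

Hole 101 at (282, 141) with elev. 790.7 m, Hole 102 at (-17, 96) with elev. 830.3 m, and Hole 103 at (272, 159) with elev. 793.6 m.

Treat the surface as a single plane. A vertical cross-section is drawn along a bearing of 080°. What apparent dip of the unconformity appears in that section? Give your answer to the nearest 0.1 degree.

Two edge vectors: Hole 101→Hole 102 = (-299, -45, 39.6), Hole 101→Hole 103 = (-10, 18, 2.9).
Normal n = (Hole 101→Hole 102) × (Hole 101→Hole 103) = (-843.3, 471.1, -5832).
So ∂z/∂easting = −n_x/n_z = −0.14460 and ∂z/∂northing = −n_y/n_z = 0.08078.
Unit vector along 080° is (sin 80°, cos 80°) = (0.9848, 0.1736).
Slope in that direction = a·(0.9848) + b·(0.1736) = −0.12837.
Apparent dip = arctan|0.12837| = 7.3° (true dip is 9.4°, so apparent ≤ true as expected).

7.3°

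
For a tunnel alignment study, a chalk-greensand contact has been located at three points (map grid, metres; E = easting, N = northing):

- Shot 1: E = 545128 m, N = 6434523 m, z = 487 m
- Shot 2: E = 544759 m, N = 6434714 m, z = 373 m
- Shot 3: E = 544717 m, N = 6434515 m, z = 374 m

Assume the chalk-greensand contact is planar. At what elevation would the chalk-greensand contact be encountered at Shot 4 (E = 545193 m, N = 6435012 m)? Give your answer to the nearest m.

Let the plane be z = a·E + b·N + c.
Shot 2−Shot 1: −369a + 191b = −114;  Shot 3−Shot 1: −411a − 8b = −113.
Solving gives a = 0.27617153, b = −0.06331259.
Then c = 487 − a·545128 − b·6434523 = 257324.45.
At (545193, 6435012): z = 150566.8 − 407417.2 + 257324.45 = 474.0 m.

474 m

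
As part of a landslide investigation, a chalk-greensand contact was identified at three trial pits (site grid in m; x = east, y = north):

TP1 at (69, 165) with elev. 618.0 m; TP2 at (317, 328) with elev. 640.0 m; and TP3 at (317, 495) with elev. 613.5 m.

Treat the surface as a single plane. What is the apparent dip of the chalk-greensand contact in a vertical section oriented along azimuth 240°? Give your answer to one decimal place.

5.0°

Let the plane be z = a·x + b·y + c.
TP2−TP1: 248a + 163b = 22;  TP3−TP1: 248a + 330b = −4.5.
Solving gives a = 0.19301, b = −0.15868.
Unit vector along 240° is (sin 240°, cos 240°) = (-0.8660, -0.5000).
Slope in that direction = a·(-0.8660) + b·(-0.5000) = −0.08781.
Apparent dip = arctan|0.08781| = 5.0° (true dip is 14.0°, so apparent ≤ true as expected).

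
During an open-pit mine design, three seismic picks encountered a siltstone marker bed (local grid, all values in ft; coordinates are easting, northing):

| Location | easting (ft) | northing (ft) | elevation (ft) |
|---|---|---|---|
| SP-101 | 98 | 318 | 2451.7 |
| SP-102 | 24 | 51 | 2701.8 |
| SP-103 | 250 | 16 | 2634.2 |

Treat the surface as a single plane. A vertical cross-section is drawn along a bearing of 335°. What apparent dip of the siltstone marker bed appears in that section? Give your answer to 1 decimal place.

Two edge vectors: SP-101→SP-102 = (-74, -267, 250.1), SP-101→SP-103 = (152, -302, 182.5).
Normal n = (SP-101→SP-102) × (SP-101→SP-103) = (26802.7, 51520.2, 62932).
So ∂z/∂easting = −n_x/n_z = −0.42590 and ∂z/∂northing = −n_y/n_z = −0.81866.
Unit vector along 335° is (sin 335°, cos 335°) = (-0.4226, 0.9063).
Slope in that direction = a·(-0.4226) + b·(0.9063) = −0.56197.
Apparent dip = arctan|0.56197| = 29.3° (true dip is 42.7°, so apparent ≤ true as expected).

29.3°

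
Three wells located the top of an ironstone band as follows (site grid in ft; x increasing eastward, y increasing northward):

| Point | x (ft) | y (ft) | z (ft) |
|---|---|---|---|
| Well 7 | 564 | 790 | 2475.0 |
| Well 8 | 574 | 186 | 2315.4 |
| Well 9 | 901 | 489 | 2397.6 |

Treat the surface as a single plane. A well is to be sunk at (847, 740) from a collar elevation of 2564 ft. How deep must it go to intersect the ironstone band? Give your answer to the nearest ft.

100 ft

Two edge vectors: Well 7→Well 8 = (10, -604, -159.6), Well 7→Well 9 = (337, -301, -77.4).
Normal n = (Well 7→Well 8) × (Well 7→Well 9) = (-1290, -53011.2, 200538).
So ∂z/∂x = −n_x/n_z = 0.00643 and ∂z/∂y = −n_y/n_z = 0.26434.
Intercept c from Well 7: 2475 − 3.63 − 208.83 = 2262.54.
At (847, 740): z_contact = 5.4 + 195.6 + 2262.54 = 2463.6 ft.
Depth below ground = 2564 − 2463.6 = 100 ft.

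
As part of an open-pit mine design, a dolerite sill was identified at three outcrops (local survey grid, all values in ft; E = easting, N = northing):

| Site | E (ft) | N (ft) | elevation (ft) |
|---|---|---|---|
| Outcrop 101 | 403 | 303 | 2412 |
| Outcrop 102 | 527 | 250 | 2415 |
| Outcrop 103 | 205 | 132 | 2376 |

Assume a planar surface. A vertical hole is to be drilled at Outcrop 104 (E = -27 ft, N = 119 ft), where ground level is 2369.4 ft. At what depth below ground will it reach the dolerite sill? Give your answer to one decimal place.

Two edge vectors: Outcrop 101→Outcrop 102 = (124, -53, 3), Outcrop 101→Outcrop 103 = (-198, -171, -36).
Normal n = (Outcrop 101→Outcrop 102) × (Outcrop 101→Outcrop 103) = (2421, 3870, -31698).
So ∂z/∂E = −n_x/n_z = 0.07638 and ∂z/∂N = −n_y/n_z = 0.12209.
Intercept c from Outcrop 101: 2412 − 30.78 − 36.99 = 2344.23.
At (-27, 119): z_contact = −2.06 + 14.53 + 2344.23 = 2356.69 ft.
Depth below ground = 2369.4 − 2356.69 = 12.7 ft.

12.7 ft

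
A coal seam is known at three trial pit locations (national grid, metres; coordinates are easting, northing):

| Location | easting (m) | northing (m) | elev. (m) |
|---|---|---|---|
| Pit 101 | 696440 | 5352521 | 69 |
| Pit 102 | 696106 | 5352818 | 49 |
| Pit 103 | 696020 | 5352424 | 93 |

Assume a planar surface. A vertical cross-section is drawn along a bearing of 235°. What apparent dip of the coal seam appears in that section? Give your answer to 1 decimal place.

Let the plane be z = a·easting + b·northing + c.
Pit 102−Pit 101: −334a + 297b = −20;  Pit 103−Pit 101: −420a − 97b = 24.
Solving gives a = −0.03302, b = −0.10447.
Unit vector along 235° is (sin 235°, cos 235°) = (-0.8192, -0.5736).
Slope in that direction = a·(-0.8192) + b·(-0.5736) = 0.08697.
Apparent dip = arctan|0.08697| = 5.0° (true dip is 6.3°, so apparent ≤ true as expected).

5.0°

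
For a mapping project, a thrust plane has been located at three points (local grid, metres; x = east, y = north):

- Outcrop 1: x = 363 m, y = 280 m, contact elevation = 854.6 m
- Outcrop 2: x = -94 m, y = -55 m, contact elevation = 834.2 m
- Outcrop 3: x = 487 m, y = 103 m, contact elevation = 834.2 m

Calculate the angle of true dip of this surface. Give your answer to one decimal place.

5.7°

Two edge vectors: Outcrop 1→Outcrop 2 = (-457, -335, -20.4), Outcrop 1→Outcrop 3 = (124, -177, -20.4).
Normal n = (Outcrop 1→Outcrop 2) × (Outcrop 1→Outcrop 3) = (3223.2, -11852.4, 122429).
So ∂z/∂x = −n_x/n_z = −0.02633 and ∂z/∂y = −n_y/n_z = 0.09681.
Gradient magnitude |∇z| = √(a² + b²) = √(0.00069 + 0.00937) = 0.10033.
True dip = arctan(0.10033) = 5.7°, dipping toward SSE (azimuth ≈ 165°).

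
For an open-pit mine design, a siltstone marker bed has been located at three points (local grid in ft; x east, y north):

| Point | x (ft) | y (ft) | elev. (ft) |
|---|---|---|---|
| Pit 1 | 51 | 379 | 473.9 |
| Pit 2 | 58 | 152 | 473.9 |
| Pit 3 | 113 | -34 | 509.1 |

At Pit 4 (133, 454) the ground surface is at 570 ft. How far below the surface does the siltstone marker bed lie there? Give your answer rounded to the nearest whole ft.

Two edge vectors: Pit 1→Pit 2 = (7, -227, 0), Pit 1→Pit 3 = (62, -413, 35.2).
Normal n = (Pit 1→Pit 2) × (Pit 1→Pit 3) = (-7990.4, -246.4, 11183).
So ∂z/∂x = −n_x/n_z = 0.71451 and ∂z/∂y = −n_y/n_z = 0.02203.
Intercept c from Pit 1: 473.9 − 36.44 − 8.35 = 429.11.
At (133, 454): z_contact = 95.0 + 10.0 + 429.11 = 534.1 ft.
Depth below ground = 570 − 534.1 = 36 ft.

36 ft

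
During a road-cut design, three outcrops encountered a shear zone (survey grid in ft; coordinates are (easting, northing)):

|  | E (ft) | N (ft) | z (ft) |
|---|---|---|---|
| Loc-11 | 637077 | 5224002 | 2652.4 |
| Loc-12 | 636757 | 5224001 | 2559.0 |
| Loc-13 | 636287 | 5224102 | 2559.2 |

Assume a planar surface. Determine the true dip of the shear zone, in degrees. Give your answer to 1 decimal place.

53.9°

Two edge vectors: Loc-11→Loc-12 = (-320, -1, -93.4), Loc-11→Loc-13 = (-790, 100, -93.2).
Normal n = (Loc-11→Loc-12) × (Loc-11→Loc-13) = (9433.2, 43962, -32790).
So ∂z/∂E = −n_x/n_z = 0.28769 and ∂z/∂N = −n_y/n_z = 1.34071.
Gradient magnitude |∇z| = √(a² + b²) = √(0.08276 + 1.79751) = 1.37123.
True dip = arctan(1.37123) = 53.9°, dipping toward SSW (azimuth ≈ 192°).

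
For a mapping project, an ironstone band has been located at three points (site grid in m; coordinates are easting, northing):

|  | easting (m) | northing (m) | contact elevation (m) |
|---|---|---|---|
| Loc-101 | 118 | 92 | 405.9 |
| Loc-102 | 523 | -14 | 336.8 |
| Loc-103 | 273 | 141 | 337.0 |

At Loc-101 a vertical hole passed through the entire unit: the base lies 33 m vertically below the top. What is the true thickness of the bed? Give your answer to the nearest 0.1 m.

28.8 m

Two edge vectors: Loc-101→Loc-102 = (405, -106, -69.1), Loc-101→Loc-103 = (155, 49, -68.9).
Normal n = (Loc-101→Loc-102) × (Loc-101→Loc-103) = (10689.3, 17194, 36275).
So ∂z/∂easting = −n_x/n_z = −0.29467 and ∂z/∂northing = −n_y/n_z = −0.47399.
|∇z| = √(a²+b²) = 0.55812, so dip δ = arctan(0.55812) = 29.17°.
True thickness = vertical thickness × cos δ = 33 × cos 29.17° = 28.8 m.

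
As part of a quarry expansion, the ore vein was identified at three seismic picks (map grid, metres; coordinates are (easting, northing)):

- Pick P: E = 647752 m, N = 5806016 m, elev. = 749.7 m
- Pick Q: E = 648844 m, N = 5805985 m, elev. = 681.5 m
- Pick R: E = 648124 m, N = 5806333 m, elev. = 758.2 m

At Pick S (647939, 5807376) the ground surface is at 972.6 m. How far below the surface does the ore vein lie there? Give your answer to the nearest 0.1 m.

102.3 m

Two edge vectors: Pick P→Pick Q = (1092, -31, -68.2), Pick P→Pick R = (372, 317, 8.5).
Normal n = (Pick P→Pick Q) × (Pick P→Pick R) = (21355.9, -34652.4, 357696).
So ∂z/∂E = −n_x/n_z = −0.059704050 and ∂z/∂N = −n_y/n_z = 0.096876677.
Intercept c from Pick P: 749.7 + 38673.42 − 562467.54 = −523044.42.
At (647939, 5807376): z_contact = −38684.58 + 562599.29 − 523044.42 = 870.29 m.
Depth below ground = 972.6 − 870.29 = 102.3 m.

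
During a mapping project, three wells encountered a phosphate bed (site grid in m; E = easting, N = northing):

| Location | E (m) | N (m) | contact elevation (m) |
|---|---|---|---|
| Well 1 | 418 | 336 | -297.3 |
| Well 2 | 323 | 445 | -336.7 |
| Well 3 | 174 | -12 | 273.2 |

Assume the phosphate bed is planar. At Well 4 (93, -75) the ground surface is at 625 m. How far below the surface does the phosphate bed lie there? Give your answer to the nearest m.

219 m

Two edge vectors: Well 1→Well 2 = (-95, 109, -39.4), Well 1→Well 3 = (-244, -348, 570.5).
Normal n = (Well 1→Well 2) × (Well 1→Well 3) = (48473.3, 63811.1, 59656).
So ∂z/∂E = −n_x/n_z = −0.81255 and ∂z/∂N = −n_y/n_z = −1.06965.
Intercept c from Well 1: -297.3 + 339.64 + 359.40 = 401.75.
At (93, -75): z_contact = −75.6 + 80.2 + 401.75 = 406.4 m.
Depth below ground = 625 − 406.4 = 219 m.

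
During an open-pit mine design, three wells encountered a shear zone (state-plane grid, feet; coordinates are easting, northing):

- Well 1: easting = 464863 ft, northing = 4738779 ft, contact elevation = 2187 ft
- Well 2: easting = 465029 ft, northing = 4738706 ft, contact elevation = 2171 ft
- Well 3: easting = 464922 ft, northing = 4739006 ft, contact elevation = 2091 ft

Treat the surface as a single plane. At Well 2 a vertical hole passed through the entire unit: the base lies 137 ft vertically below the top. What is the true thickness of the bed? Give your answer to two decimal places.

Two edge vectors: Well 1→Well 2 = (166, -73, -16), Well 1→Well 3 = (59, 227, -96).
Normal n = (Well 1→Well 2) × (Well 1→Well 3) = (10640, 14992, 41989).
So ∂z/∂easting = −n_x/n_z = −0.25340 and ∂z/∂northing = −n_y/n_z = −0.35705.
|∇z| = √(a²+b²) = 0.43783, so dip δ = arctan(0.43783) = 23.65°.
True thickness = vertical thickness × cos δ = 137 × cos 23.65° = 125.50 ft.

125.50 ft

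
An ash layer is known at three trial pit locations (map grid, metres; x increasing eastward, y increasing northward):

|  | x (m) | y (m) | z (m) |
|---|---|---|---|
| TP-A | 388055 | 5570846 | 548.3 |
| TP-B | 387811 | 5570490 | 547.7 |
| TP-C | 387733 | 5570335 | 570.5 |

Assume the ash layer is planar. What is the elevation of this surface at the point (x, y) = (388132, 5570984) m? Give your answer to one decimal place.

534.2 m

Let the plane be z = a·x + b·y + c.
TP-B−TP-A: −244a − 356b = −0.6;  TP-C−TP-A: −322a − 511b = 22.2.
Solving gives a = 0.816732988, b = −0.558097891.
Then c = 548.3 − a·388055 − b·5570846 = 2792688.38.
At (388132, 5570984): z = 317000.2 − 3109154.4 + 2792688.38 = 534.2 m.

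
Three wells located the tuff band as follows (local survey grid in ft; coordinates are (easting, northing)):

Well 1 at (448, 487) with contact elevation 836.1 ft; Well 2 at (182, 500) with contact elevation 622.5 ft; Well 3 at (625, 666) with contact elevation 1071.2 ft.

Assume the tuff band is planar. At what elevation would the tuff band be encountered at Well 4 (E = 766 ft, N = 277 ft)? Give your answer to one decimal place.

Two edge vectors: Well 1→Well 2 = (-266, 13, -213.6), Well 1→Well 3 = (177, 179, 235.1).
Normal n = (Well 1→Well 2) × (Well 1→Well 3) = (41290.7, 24729.4, -49915).
So ∂z/∂E = −n_x/n_z = 0.82722 and ∂z/∂N = −n_y/n_z = 0.49543.
Intercept c from Well 1: 836.1 − 370.59 − 241.27 = 224.23.
At (766, 277): z = 633.7 + 137.2 + 224.23 = 995.1 ft.

995.1 ft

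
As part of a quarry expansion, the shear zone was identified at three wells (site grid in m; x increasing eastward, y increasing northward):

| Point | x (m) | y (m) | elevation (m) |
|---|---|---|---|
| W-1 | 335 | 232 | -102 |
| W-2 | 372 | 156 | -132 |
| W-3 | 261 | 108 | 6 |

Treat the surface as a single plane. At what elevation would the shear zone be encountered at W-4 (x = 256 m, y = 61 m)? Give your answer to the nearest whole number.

20 m

Two edge vectors: W-1→W-2 = (37, -76, -30), W-1→W-3 = (-74, -124, 108).
Normal n = (W-1→W-2) × (W-1→W-3) = (-11928, -1776, -10212).
So ∂z/∂x = −n_x/n_z = −1.16804 and ∂z/∂y = −n_y/n_z = −0.17391.
Intercept c from W-1: -102 + 391.29 + 40.35 = 329.64.
At (256, 61): z = −299.0 − 10.6 + 329.64 = 20.0 m.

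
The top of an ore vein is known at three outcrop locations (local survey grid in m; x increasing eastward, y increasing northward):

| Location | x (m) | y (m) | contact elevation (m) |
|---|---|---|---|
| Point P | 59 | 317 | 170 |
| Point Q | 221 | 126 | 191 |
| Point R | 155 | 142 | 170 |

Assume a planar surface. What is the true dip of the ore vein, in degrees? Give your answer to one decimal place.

22.7°

Let the plane be z = a·x + b·y + c.
Point Q−Point P: 162a − 191b = 21;  Point R−Point P: 96a − 175b = 0.
Solving gives a = 0.36699, b = 0.20132.
Gradient magnitude |∇z| = √(a² + b²) = √(0.13468 + 0.04053) = 0.41858.
True dip = arctan(0.41858) = 22.7°, dipping toward WSW (azimuth ≈ 241°).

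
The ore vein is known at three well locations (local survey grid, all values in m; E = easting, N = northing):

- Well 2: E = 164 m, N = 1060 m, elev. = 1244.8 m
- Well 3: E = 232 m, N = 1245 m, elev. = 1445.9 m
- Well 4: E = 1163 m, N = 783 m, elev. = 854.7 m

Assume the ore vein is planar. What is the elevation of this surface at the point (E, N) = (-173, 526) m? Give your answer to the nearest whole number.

Let the plane be z = a·E + b·N + c.
Well 3−Well 2: 68a + 185b = 201.1;  Well 4−Well 2: 999a − 277b = −390.1.
Solving gives a = −0.08084, b = 1.11674.
Then c = 1244.8 − a·164 − b·1060 = 74.31.
At (-173, 526): z = 14.0 + 587.4 + 74.31 = 675.7 m.

676 m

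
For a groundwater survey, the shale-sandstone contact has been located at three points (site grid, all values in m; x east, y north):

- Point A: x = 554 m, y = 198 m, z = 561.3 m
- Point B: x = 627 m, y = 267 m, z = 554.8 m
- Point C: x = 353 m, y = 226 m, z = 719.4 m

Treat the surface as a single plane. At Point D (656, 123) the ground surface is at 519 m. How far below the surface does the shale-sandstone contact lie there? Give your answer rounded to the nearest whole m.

77 m

Two edge vectors: Point A→Point B = (73, 69, -6.5), Point A→Point C = (-201, 28, 158.1).
Normal n = (Point A→Point B) × (Point A→Point C) = (11090.9, -10234.8, 15913).
So ∂z/∂x = −n_x/n_z = −0.69697 and ∂z/∂y = −n_y/n_z = 0.64317.
Intercept c from Point A: 561.3 + 386.12 − 127.35 = 820.07.
At (656, 123): z_contact = −457.2 + 79.1 + 820.07 = 442.0 m.
Depth below ground = 519 − 442.0 = 77 m.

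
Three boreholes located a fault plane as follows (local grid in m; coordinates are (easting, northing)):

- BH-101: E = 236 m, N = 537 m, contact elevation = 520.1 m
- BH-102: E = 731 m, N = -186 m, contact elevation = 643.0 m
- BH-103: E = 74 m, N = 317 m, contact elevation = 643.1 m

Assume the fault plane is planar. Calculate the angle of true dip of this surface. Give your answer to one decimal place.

Two edge vectors: BH-101→BH-102 = (495, -723, 122.9), BH-101→BH-103 = (-162, -220, 123).
Normal n = (BH-101→BH-102) × (BH-101→BH-103) = (-61891, -80794.8, -226026).
So ∂z/∂E = −n_x/n_z = −0.27382 and ∂z/∂N = −n_y/n_z = −0.35746.
Gradient magnitude |∇z| = √(a² + b²) = √(0.07498 + 0.12778) = 0.45028.
True dip = arctan(0.45028) = 24.2°, dipping toward NE (azimuth ≈ 037°).

24.2°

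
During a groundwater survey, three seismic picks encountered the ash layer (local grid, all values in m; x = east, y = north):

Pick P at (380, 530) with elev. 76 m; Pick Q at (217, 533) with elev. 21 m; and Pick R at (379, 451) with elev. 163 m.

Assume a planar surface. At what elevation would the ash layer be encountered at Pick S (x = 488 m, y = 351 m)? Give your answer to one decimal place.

308.1 m

Let the plane be z = a·x + b·y + c.
Pick Q−Pick P: −163a + 3b = −55;  Pick R−Pick P: −1a − 79b = 87.
Solving gives a = 0.31708, b = −1.10528.
Then c = 76 − a·380 − b·530 = 541.31.
At (488, 351): z = 154.7 − 388.0 + 541.31 = 308.1 m.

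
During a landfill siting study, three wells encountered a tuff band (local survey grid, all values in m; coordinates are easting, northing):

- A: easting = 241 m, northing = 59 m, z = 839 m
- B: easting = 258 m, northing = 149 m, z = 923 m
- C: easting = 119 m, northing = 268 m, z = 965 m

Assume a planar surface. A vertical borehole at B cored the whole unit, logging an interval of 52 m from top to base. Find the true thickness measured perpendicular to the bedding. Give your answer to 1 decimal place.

37.6 m

Two edge vectors: A→B = (17, 90, 84), A→C = (-122, 209, 126).
Normal n = (A→B) × (A→C) = (-6216, -12390, 14533).
So ∂z/∂easting = −n_x/n_z = 0.42772 and ∂z/∂northing = −n_y/n_z = 0.85254.
|∇z| = √(a²+b²) = 0.95382, so dip δ = arctan(0.95382) = 43.65°.
True thickness = vertical thickness × cos δ = 52 × cos 43.65° = 37.6 m.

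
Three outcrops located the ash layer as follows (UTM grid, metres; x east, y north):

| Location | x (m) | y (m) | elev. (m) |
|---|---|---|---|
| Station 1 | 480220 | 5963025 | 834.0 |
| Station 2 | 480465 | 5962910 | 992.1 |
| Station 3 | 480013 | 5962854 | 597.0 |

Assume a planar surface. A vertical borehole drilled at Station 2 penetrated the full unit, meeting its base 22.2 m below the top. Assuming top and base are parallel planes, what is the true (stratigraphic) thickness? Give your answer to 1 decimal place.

Let the plane be z = a·x + b·y + c.
Station 2−Station 1: 245a − 115b = 158.1;  Station 3−Station 1: −207a − 171b = −237.
Solving gives a = 0.82633, b = 0.38567.
|∇z| = √(a²+b²) = 0.91190, so dip δ = arctan(0.91190) = 42.36°.
True thickness = vertical thickness × cos δ = 22.2 × cos 42.36° = 16.4 m.

16.4 m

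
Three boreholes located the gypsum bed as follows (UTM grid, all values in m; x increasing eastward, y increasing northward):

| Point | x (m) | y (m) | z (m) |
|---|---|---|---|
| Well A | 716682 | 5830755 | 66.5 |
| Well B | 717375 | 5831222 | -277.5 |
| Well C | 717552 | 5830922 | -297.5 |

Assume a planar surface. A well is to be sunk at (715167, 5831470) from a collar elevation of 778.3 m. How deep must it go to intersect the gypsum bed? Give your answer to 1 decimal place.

240.7 m

Two edge vectors: Well A→Well B = (693, 467, -344), Well A→Well C = (870, 167, -364).
Normal n = (Well A→Well B) × (Well A→Well C) = (-112540, -47028, -290559).
So ∂z/∂x = −n_x/n_z = −0.387322368 and ∂z/∂y = −n_y/n_z = −0.161853531.
Intercept c from Well A: 66.5 + 277586.97 + 943728.28 = 1221381.75.
At (715167, 5831470): z_contact = −277000.18 − 943844.01 + 1221381.75 = 537.57 m.
Depth below ground = 778.3 − 537.57 = 240.7 m.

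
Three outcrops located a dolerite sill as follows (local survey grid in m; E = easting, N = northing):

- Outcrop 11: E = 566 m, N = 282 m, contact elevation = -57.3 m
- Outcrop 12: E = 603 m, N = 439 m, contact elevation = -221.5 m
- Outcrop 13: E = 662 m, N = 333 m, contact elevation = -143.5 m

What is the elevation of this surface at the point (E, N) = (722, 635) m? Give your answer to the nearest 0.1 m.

-455.0 m

Let the plane be z = a·E + b·N + c.
Outcrop 12−Outcrop 11: 37a + 157b = −164.2;  Outcrop 13−Outcrop 11: 96a + 51b = −86.2.
Solving gives a = −0.39129, b = −0.95364.
Then c = -57.3 − a·566 − b·282 = 433.10.
At (722, 635): z = −282.5 − 605.6 + 433.10 = -455.0 m.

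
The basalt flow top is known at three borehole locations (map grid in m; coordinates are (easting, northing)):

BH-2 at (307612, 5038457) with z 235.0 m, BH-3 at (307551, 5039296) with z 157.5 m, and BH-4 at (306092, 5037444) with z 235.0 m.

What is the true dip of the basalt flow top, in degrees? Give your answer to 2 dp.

Let the plane be z = a·E + b·N + c.
BH-3−BH-2: −61a + 839b = −77.5;  BH-4−BH-2: −1520a − 1013b = 0.
Solving gives a = 0.05872, b = −0.08810.
Gradient magnitude |∇z| = √(a² + b²) = √(0.00345 + 0.00776) = 0.10588.
True dip = arctan(0.10588) = 6.04°, dipping toward NNW (azimuth ≈ 326°).

6.04°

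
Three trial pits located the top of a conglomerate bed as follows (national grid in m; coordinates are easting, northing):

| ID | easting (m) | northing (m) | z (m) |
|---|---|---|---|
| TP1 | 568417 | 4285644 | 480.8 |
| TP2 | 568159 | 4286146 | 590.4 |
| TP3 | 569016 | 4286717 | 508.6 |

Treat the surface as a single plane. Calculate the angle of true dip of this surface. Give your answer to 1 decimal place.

12.4°

Two edge vectors: TP1→TP2 = (-258, 502, 109.6), TP1→TP3 = (599, 1073, 27.8).
Normal n = (TP1→TP2) × (TP1→TP3) = (-103645.2, 72822.8, -577532).
So ∂z/∂easting = −n_x/n_z = −0.17946 and ∂z/∂northing = −n_y/n_z = 0.12609.
Gradient magnitude |∇z| = √(a² + b²) = √(0.03221 + 0.01590) = 0.21933.
True dip = arctan(0.21933) = 12.4°, dipping toward SE (azimuth ≈ 125°).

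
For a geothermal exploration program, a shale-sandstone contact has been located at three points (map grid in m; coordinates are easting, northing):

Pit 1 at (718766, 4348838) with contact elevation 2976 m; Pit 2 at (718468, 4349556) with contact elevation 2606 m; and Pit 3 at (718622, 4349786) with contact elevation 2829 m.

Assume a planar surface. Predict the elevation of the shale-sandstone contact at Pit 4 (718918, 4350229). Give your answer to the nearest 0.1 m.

Let the plane be z = a·easting + b·northing + c.
Pit 2−Pit 1: −298a + 718b = −370;  Pit 3−Pit 1: −144a + 948b = −147.
Solving gives a = 1.369054000, b = 0.052894278.
Then c = 2976 − a·718766 − b·4348838 = −1211082.12.
At (718918, 4350229): z = 984237.6 + 230102.2 − 1211082.12 = 3257.7 m.

3257.7 m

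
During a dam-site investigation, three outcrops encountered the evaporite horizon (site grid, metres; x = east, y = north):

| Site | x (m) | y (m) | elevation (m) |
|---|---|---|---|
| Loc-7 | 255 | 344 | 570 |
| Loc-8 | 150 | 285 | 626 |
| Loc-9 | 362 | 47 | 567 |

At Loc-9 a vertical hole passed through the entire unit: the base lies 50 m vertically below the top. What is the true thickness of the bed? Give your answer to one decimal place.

Two edge vectors: Loc-7→Loc-8 = (-105, -59, 56), Loc-7→Loc-9 = (107, -297, -3).
Normal n = (Loc-7→Loc-8) × (Loc-7→Loc-9) = (16809, 5677, 37498).
So ∂z/∂x = −n_x/n_z = −0.44826 and ∂z/∂y = −n_y/n_z = −0.15139.
|∇z| = √(a²+b²) = 0.47314, so dip δ = arctan(0.47314) = 25.32°.
True thickness = vertical thickness × cos δ = 50 × cos 25.32° = 45.2 m.

45.2 m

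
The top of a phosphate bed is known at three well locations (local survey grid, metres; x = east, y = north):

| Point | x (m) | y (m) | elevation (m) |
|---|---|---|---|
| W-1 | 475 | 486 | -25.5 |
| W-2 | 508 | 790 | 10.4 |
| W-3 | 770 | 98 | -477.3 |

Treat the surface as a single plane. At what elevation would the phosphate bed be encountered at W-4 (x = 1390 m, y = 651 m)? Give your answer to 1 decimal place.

-1086.3 m

Two edge vectors: W-1→W-2 = (33, 304, 35.9), W-1→W-3 = (295, -388, -451.8).
Normal n = (W-1→W-2) × (W-1→W-3) = (-123418, 25499.9, -102484).
So ∂z/∂x = −n_x/n_z = −1.204266 and ∂z/∂y = −n_y/n_z = 0.248818.
Intercept c from W-1: -25.5 + 572.03 − 120.93 = 425.60.
At (1390, 651): z = −1673.9 + 162.0 + 425.60 = -1086.3 m.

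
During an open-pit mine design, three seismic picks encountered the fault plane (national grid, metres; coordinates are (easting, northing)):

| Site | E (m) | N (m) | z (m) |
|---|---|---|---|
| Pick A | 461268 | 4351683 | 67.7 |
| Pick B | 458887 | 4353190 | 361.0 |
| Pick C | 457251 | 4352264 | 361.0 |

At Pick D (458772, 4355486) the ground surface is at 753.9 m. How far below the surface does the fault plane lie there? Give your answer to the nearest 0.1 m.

150.3 m

Let the plane be z = a·E + b·N + c.
Pick B−Pick A: −2381a + 1507b = 293.3;  Pick C−Pick A: −4017a + 581b = 293.3.
Solving gives a = −0.058154346, b = 0.102743532.
Then c = 67.7 − a·461268 − b·4351683 = −420214.84.
At (458772, 4355486): z_contact = −26679.59 + 447498.01 − 420214.84 = 603.59 m.
Depth below ground = 753.9 − 603.59 = 150.3 m.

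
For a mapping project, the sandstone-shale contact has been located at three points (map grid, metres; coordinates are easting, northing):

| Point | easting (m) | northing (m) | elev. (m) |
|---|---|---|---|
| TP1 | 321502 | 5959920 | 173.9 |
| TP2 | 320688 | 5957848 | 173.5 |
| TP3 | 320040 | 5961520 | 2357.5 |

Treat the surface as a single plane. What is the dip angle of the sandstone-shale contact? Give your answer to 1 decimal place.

Two edge vectors: TP1→TP2 = (-814, -2072, -0.4), TP1→TP3 = (-1462, 1600, 2183.6).
Normal n = (TP1→TP2) × (TP1→TP3) = (-4523779.2, 1778035.2, -4331664).
So ∂z/∂easting = −n_x/n_z = −1.04435 and ∂z/∂northing = −n_y/n_z = 0.41047.
Gradient magnitude |∇z| = √(a² + b²) = √(1.09067 + 0.16849) = 1.12212.
True dip = arctan(1.12212) = 48.3°, dipping toward ESE (azimuth ≈ 111°).

48.3°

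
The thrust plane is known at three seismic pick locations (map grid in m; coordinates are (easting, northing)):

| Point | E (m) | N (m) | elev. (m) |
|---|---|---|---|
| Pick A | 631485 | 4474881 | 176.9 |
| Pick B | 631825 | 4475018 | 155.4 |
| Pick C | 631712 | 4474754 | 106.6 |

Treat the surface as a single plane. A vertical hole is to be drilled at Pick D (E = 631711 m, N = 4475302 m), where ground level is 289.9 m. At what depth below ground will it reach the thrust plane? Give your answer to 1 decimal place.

Let the plane be z = a·E + b·N + c.
Pick B−Pick A: 340a + 137b = −21.5;  Pick C−Pick A: 227a − 127b = −70.3.
Solving gives a = −0.166421196, b = 0.256081800.
Then c = 176.9 − a·631485 − b·4474881 = −1040666.19.
At (631711, 4475302): z_contact = −105130.10 + 1146043.39 − 1040666.19 = 247.10 m.
Depth below ground = 289.9 − 247.10 = 42.8 m.

42.8 m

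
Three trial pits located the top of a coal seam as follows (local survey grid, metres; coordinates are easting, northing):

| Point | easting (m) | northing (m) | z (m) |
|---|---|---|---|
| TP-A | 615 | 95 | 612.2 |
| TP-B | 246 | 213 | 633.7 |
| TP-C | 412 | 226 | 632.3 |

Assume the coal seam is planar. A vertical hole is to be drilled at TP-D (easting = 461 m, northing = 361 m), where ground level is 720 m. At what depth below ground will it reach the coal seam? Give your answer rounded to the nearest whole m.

Let the plane be z = a·easting + b·northing + c.
TP-B−TP-A: −369a + 118b = 21.5;  TP-C−TP-A: −203a + 131b = 20.1.
Solving gives a = −0.01824, b = 0.12518.
Then c = 612.2 − a·615 − b·95 = 611.52.
At (461, 361): z_contact = −8.4 + 45.2 + 611.52 = 648.3 m.
Depth below ground = 720 − 648.3 = 72 m.

72 m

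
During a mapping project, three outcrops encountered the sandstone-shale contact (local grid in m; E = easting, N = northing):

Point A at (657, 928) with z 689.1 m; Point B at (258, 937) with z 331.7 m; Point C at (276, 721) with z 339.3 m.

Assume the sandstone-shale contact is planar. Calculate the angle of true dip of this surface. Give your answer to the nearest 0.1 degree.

Two edge vectors: Point A→Point B = (-399, 9, -357.4), Point A→Point C = (-381, -207, -349.8).
Normal n = (Point A→Point B) × (Point A→Point C) = (-77130, -3400.8, 86022).
So ∂z/∂E = −n_x/n_z = 0.89663 and ∂z/∂N = −n_y/n_z = 0.03953.
Gradient magnitude |∇z| = √(a² + b²) = √(0.80395 + 0.00156) = 0.89750.
True dip = arctan(0.89750) = 41.9°, dipping toward W (azimuth ≈ 267°).

41.9°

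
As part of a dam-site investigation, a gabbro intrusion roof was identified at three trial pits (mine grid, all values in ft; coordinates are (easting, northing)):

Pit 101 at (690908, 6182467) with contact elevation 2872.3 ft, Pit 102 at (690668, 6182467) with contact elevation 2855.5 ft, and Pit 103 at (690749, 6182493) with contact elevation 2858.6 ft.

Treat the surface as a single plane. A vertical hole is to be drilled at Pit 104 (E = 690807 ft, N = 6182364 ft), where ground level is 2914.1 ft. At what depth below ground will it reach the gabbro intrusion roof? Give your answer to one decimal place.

Let the plane be z = a·E + b·N + c.
Pit 102−Pit 101: −240a + 0b = −16.8;  Pit 103−Pit 101: −159a + 26b = −13.7.
Solving gives a = 0.070000000, b = −0.098846154.
Then c = 2872.3 − a·690908 − b·6182467 = 565621.82.
At (690807, 6182364): z_contact = 48356.49 − 611102.90 + 565621.82 = 2875.41 ft.
Depth below ground = 2914.1 − 2875.41 = 38.7 ft.

38.7 ft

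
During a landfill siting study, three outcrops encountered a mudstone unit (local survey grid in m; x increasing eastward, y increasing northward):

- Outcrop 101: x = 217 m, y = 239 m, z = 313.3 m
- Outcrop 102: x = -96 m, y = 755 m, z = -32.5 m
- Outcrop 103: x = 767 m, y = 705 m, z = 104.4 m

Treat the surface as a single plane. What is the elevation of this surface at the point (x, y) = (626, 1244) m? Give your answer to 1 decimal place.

-233.7 m

Two edge vectors: Outcrop 101→Outcrop 102 = (-313, 516, -345.8), Outcrop 101→Outcrop 103 = (550, 466, -208.9).
Normal n = (Outcrop 101→Outcrop 102) × (Outcrop 101→Outcrop 103) = (53350.4, -255575.7, -429658).
So ∂z/∂x = −n_x/n_z = 0.124169 and ∂z/∂y = −n_y/n_z = −0.594835.
Intercept c from Outcrop 101: 313.3 − 26.94 + 142.17 = 428.52.
At (626, 1244): z = 77.7 − 740.0 + 428.52 = -233.7 m.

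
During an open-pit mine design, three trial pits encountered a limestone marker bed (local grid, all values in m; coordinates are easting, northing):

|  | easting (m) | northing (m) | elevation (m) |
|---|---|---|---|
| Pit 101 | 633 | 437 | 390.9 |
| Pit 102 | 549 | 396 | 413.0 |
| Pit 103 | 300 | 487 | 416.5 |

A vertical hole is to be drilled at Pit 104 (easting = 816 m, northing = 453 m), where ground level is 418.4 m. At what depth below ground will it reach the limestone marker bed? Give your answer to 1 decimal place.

Let the plane be z = a·easting + b·northing + c.
Pit 102−Pit 101: −84a − 41b = 22.1;  Pit 103−Pit 101: −333a + 50b = 25.6.
Solving gives a = −0.12069, b = −0.29177.
Then c = 390.9 − a·633 − b·437 = 594.80.
At (816, 453): z_contact = −98.48 − 132.17 + 594.80 = 364.15 m.
Depth below ground = 418.4 − 364.15 = 54.3 m.

54.3 m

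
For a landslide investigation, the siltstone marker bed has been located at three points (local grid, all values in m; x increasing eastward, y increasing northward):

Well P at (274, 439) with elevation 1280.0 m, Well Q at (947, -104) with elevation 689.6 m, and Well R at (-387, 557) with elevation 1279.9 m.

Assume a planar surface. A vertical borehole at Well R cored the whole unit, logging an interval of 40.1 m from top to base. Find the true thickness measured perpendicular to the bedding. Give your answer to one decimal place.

23.1 m

Two edge vectors: Well P→Well Q = (673, -543, -590.4), Well P→Well R = (-661, 118, -0.1).
Normal n = (Well P→Well Q) × (Well P→Well R) = (69721.5, 390321.7, -279509).
So ∂z/∂x = −n_x/n_z = 0.24944 and ∂z/∂y = −n_y/n_z = 1.39645.
|∇z| = √(a²+b²) = 1.41856, so dip δ = arctan(1.41856) = 54.82°.
True thickness = vertical thickness × cos δ = 40.1 × cos 54.82° = 23.1 m.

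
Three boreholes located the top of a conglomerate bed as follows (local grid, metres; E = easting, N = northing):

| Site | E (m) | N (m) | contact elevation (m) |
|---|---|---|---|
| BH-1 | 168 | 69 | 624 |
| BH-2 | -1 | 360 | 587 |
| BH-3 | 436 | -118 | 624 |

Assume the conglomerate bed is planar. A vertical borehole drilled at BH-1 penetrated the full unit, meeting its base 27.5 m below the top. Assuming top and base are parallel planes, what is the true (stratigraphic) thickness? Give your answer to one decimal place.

Two edge vectors: BH-1→BH-2 = (-169, 291, -37), BH-1→BH-3 = (268, -187, 0).
Normal n = (BH-1→BH-2) × (BH-1→BH-3) = (-6919, -9916, -46385).
So ∂z/∂E = −n_x/n_z = −0.14916 and ∂z/∂N = −n_y/n_z = −0.21378.
|∇z| = √(a²+b²) = 0.26067, so dip δ = arctan(0.26067) = 14.61°.
True thickness = vertical thickness × cos δ = 27.5 × cos 14.61° = 26.6 m.

26.6 m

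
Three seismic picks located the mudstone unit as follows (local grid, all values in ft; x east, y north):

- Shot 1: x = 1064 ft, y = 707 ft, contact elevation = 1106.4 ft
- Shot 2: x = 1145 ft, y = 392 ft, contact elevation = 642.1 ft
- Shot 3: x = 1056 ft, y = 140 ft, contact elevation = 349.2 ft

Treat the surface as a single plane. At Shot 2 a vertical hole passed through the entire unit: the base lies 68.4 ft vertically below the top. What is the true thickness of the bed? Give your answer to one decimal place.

Two edge vectors: Shot 1→Shot 2 = (81, -315, -464.3), Shot 1→Shot 3 = (-8, -567, -757.2).
Normal n = (Shot 1→Shot 2) × (Shot 1→Shot 3) = (-24740.1, 65047.6, -48447).
So ∂z/∂x = −n_x/n_z = −0.51066 and ∂z/∂y = −n_y/n_z = 1.34265.
|∇z| = √(a²+b²) = 1.43649, so dip δ = arctan(1.43649) = 55.16°.
True thickness = vertical thickness × cos δ = 68.4 × cos 55.16° = 39.1 ft.

39.1 ft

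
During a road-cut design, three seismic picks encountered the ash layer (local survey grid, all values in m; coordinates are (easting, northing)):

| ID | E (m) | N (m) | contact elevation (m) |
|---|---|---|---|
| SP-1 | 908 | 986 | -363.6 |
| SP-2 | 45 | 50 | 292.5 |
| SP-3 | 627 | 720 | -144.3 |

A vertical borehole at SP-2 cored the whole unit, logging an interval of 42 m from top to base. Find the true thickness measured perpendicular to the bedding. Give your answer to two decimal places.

30.75 m

Let the plane be z = a·E + b·N + c.
SP-2−SP-1: −863a − 936b = 656.1;  SP-3−SP-1: −281a − 266b = 219.3.
Solving gives a = −0.91883, b = 0.14621.
|∇z| = √(a²+b²) = 0.93039, so dip δ = arctan(0.93039) = 42.93°.
True thickness = vertical thickness × cos δ = 42 × cos 42.93° = 30.75 m.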